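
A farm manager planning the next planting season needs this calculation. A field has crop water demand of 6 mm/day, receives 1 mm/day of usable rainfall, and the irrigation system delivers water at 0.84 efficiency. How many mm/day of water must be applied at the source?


IWR = (ETc - Pe) / Ea
    = (6 - 1) / 0.84
    = 5 / 0.84
    = 5.95 mm/day


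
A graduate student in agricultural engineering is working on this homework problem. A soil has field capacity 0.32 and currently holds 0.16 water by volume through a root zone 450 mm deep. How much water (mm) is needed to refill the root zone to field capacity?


SMD = (FC - theta) * D
    = (0.32 - 0.16) * 450
    = 0.160 * 450
    = 72 mm


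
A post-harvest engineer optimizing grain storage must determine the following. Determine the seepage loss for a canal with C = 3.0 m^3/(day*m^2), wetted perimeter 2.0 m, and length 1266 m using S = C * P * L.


S = C * P * L
  = 3.0 * 2.0 * 1266
  = 7596 m^3/day


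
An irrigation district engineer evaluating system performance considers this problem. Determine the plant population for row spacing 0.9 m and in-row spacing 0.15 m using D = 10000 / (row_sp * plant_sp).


D = 10000 / (row_sp * plant_sp)
  = 10000 / (0.9 * 0.15)
  = 10000 / 0.1350
  = 74074.07 plants/ha


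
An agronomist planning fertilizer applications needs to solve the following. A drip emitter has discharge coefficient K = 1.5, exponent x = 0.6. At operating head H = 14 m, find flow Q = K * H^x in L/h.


Q = K * H^x
  = 1.5 * 14^0.6
  = 1.5 * 4.8717
  = 7.31 L/h


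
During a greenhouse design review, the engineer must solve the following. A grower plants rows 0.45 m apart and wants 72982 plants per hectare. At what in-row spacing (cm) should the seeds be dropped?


spacing = 10000 / (row_sp * density)
        = 10000 / (0.45 * 72982)
        = 10000 / 32841.90
        = 0.30449 m = 30.45 cm


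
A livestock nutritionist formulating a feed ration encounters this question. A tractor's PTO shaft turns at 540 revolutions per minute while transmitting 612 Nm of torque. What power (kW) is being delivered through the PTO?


P = 2*pi*n*T / 60000
  = 2*pi * 540 * 612 / 60000
  = 2076467.08 / 60000
  = 34.61 kW


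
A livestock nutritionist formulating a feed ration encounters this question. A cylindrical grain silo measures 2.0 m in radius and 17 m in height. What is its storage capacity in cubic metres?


V = pi * r^2 * h
  = pi * 2.0^2 * 17
  = pi * 4 * 17
  = 213.63 m^3


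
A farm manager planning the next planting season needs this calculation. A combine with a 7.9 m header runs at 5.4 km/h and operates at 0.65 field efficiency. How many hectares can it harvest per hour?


C = w * v * eta_f / 10
  = 7.9 * 5.4 * 0.65 / 10
  = 27.73 / 10
  = 2.77 ha/h


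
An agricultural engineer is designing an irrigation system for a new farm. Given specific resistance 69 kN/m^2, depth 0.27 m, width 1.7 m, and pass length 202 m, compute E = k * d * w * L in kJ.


E = k * d * w * L
  = 69 * 0.27 * 1.7 * 202
  = 6397.54 kJ


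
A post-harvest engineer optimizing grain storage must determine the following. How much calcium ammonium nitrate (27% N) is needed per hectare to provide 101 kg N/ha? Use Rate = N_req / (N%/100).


Rate = N_required / (N_content / 100)
     = 101 / (27 / 100)
     = 101 / 0.27
     = 374.07 kg/ha


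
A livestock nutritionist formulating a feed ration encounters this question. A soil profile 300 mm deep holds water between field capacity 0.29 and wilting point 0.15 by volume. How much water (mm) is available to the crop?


AW = (FC - WP) * D
   = (0.29 - 0.15) * 300
   = 0.14 * 300
   = 42 mm


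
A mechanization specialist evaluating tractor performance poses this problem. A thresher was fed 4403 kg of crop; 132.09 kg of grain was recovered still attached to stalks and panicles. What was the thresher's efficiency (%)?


eta = (total - unthreshed) / total * 100
    = (4403 - 132.09) / 4403 * 100
    = 4270.91 / 4403 * 100
    = 97%


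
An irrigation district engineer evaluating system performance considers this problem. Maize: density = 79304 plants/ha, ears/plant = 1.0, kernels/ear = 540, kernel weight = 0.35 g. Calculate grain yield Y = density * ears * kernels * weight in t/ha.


Y = density * ears * kernels * kw
  = 79304 * 1.0 * 540 * 0.35 g/ha
  = 14988456.00 g/ha
  = 14988.46 kg/ha = 14.99 t/ha


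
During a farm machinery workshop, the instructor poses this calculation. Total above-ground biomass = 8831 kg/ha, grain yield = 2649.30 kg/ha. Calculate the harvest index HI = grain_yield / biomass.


HI = grain_yield / biomass
   = 2649.30 / 8831
   = 0.30


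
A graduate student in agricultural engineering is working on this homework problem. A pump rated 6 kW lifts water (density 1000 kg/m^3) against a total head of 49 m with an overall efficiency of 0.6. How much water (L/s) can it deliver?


Q = (P * 1000 * eta) / (rho * g * H)
  = (6 * 1000 * 0.6) / (1000 * 9.81 * 49)
  = 3600 / 480690
  = 0.00749 m^3/s = 7.49 L/s


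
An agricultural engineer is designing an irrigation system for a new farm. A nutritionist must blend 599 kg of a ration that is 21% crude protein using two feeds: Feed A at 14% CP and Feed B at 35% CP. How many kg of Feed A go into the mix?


parts_A = CP_b - target = 35 - 21 = 14
parts_B = target - CP_a = 21 - 14 = 7
total_parts = 14 + 7 = 21
Feed A = 599 * 14 / 21 = 399.33 kg
Feed B = 599 * 7 / 21 = 199.67 kg

399.33 kg


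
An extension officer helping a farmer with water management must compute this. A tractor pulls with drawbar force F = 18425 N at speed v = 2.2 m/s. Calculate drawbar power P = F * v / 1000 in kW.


P = F * v / 1000
  = 18425 * 2.2 / 1000
  = 40535 / 1000
  = 40.54 kW


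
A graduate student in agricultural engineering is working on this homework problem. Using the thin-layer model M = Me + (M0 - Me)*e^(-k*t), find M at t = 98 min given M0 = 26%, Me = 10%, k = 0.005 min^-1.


M = Me + (M0 - Me) * e^(-k*t)
  = 10 + (26 - 10) * e^(-0.005*98)
  = 10 + 16 * e^(-0.490)
  = 10 + 16 * 0.61263
  = 10 + 9.8020
  = 19.80%


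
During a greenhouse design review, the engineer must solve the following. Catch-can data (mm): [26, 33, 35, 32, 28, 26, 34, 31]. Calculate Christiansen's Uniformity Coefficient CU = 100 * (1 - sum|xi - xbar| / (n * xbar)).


xbar = 245 / 8 = 30.625
sum|xi - xbar| = 23.750
CU = 100 * (1 - 23.750 / (8 * 30.625))
   = 100 * (1 - 0.0969)
   = 90.31%


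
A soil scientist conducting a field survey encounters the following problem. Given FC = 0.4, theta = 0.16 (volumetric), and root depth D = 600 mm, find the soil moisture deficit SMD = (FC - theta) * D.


SMD = (FC - theta) * D
    = (0.4 - 0.16) * 600
    = 0.240 * 600
    = 144 mm


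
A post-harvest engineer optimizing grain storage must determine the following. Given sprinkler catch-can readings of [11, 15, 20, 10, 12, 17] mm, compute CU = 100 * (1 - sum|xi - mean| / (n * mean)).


xbar = 85 / 6 = 14.167
sum|xi - xbar| = 19
CU = 100 * (1 - 19 / (6 * 14.167))
   = 100 * (1 - 0.2235)
   = 77.65%


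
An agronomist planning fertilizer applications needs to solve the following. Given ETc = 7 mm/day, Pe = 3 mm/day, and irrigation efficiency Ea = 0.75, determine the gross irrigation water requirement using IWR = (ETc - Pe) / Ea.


IWR = (ETc - Pe) / Ea
    = (7 - 3) / 0.75
    = 4 / 0.75
    = 5.33 mm/day


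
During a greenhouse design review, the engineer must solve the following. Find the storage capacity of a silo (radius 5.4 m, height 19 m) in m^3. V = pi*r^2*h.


V = pi * r^2 * h
  = pi * 5.4^2 * 19
  = pi * 29.16 * 19
  = 1740.57 m^3


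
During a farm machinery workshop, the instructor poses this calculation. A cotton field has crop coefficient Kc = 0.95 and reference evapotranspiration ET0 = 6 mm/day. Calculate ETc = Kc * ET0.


ETc = Kc * ET0
    = 0.95 * 6
    = 5.70 mm/day


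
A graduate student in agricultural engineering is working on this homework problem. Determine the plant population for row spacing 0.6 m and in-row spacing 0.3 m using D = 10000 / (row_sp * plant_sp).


D = 10000 / (row_sp * plant_sp)
  = 10000 / (0.6 * 0.3)
  = 10000 / 0.1800
  = 55555.56 plants/ha


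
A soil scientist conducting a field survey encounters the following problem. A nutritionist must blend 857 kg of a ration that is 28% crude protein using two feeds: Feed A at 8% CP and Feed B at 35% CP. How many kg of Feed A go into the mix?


parts_A = CP_b - target = 35 - 28 = 7
parts_B = target - CP_a = 28 - 8 = 20
total_parts = 7 + 20 = 27
Feed A = 857 * 7 / 27 = 222.19 kg
Feed B = 857 * 20 / 27 = 634.81 kg

222.19 kg


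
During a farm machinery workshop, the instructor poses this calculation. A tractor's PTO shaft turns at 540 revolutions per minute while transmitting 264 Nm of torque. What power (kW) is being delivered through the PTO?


P = 2*pi*n*T / 60000
  = 2*pi * 540 * 264 / 60000
  = 895730.90 / 60000
  = 14.93 kW


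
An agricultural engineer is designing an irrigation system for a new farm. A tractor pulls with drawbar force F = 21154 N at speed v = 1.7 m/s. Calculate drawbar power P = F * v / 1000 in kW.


P = F * v / 1000
  = 21154 * 1.7 / 1000
  = 35961.80 / 1000
  = 35.96 kW


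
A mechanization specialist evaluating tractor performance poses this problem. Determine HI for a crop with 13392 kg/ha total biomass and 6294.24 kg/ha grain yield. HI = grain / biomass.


HI = grain_yield / biomass
   = 6294.24 / 13392
   = 0.47


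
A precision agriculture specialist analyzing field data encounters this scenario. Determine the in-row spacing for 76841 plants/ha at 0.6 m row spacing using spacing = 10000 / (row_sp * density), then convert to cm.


spacing = 10000 / (row_sp * density)
        = 10000 / (0.6 * 76841)
        = 10000 / 46104.60
        = 0.21690 m = 21.69 cm


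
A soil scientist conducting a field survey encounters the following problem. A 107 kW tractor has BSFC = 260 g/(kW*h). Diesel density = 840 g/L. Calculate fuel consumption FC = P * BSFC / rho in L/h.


FC = P * BSFC / rho_fuel
   = 107 * 260 / 840
   = 27820 / 840
   = 33.12 L/h


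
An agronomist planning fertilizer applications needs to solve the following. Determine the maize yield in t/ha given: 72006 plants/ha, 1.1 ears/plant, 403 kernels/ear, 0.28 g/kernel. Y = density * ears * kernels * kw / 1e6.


Y = density * ears * kernels * kw
  = 72006 * 1.1 * 403 * 0.28 g/ha
  = 8937672.74 g/ha
  = 8937.67 kg/ha = 8.94 t/ha


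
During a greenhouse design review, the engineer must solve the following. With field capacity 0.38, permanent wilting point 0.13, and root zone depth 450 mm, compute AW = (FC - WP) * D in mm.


AW = (FC - WP) * D
   = (0.38 - 0.13) * 450
   = 0.25 * 450
   = 112.50 mm


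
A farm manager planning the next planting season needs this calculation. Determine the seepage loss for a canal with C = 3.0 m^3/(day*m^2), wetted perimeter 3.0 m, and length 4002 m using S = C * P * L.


S = C * P * L
  = 3.0 * 3.0 * 4002
  = 36018 m^3/day


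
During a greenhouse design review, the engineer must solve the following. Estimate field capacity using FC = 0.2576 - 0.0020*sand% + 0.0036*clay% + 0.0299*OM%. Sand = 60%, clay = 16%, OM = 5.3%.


FC = 0.2576 - 0.0020*60 + 0.0036*16 + 0.0299*5.3
   = 0.2576 - 0.1200 + 0.0576 + 0.1585
   = 0.3537


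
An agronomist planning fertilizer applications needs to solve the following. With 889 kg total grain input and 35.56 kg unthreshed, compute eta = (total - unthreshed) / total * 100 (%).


eta = (total - unthreshed) / total * 100
    = (889 - 35.56) / 889 * 100
    = 853.44 / 889 * 100
    = 96%


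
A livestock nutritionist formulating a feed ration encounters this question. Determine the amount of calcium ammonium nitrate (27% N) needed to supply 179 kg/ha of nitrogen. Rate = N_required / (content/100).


Rate = N_required / (N_content / 100)
     = 179 / (27 / 100)
     = 179 / 0.27
     = 662.96 kg/ha


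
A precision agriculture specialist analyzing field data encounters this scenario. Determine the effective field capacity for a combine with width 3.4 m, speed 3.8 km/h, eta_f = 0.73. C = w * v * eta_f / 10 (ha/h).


C = w * v * eta_f / 10
  = 3.4 * 3.8 * 0.73 / 10
  = 9.43 / 10
  = 0.94 ha/h


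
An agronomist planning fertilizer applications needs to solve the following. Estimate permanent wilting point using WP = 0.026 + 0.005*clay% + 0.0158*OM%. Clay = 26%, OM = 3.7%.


WP = 0.026 + 0.005*26 + 0.0158*3.7
   = 0.026 + 0.1300 + 0.0585
   = 0.2145


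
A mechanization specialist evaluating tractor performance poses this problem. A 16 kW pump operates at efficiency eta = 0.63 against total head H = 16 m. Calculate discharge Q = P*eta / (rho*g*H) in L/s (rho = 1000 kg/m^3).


Q = (P * 1000 * eta) / (rho * g * H)
  = (16 * 1000 * 0.63) / (1000 * 9.81 * 16)
  = 10080 / 156960
  = 0.06422 m^3/s = 64.22 L/s


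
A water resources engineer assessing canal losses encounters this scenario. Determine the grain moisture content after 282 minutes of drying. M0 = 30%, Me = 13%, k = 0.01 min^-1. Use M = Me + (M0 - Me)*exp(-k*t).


M = Me + (M0 - Me) * e^(-k*t)
  = 13 + (30 - 13) * e^(-0.01*282)
  = 13 + 17 * e^(-2.820)
  = 13 + 17 * 0.05961
  = 13 + 1.0133
  = 14.01%


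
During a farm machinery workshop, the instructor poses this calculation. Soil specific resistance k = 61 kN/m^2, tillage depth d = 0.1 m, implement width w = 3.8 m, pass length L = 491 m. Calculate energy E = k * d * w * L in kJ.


E = k * d * w * L
  = 61 * 0.1 * 3.8 * 491
  = 11381.38 kJ


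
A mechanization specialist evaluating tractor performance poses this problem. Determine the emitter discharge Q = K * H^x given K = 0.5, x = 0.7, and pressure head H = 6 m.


Q = K * H^x
  = 0.5 * 6^0.7
  = 0.5 * 3.5051
  = 1.75 L/h


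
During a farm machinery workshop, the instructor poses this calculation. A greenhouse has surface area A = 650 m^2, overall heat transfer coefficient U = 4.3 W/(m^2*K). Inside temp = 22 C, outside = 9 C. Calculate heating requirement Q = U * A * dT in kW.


dT = 22 - (9) = 13 K
Q = U * A * dT
  = 4.3 * 650 * 13
  = 36335 W = 36.34 kW


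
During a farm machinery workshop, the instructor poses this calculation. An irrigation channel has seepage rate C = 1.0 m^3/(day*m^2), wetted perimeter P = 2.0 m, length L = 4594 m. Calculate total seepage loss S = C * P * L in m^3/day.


S = C * P * L
  = 1.0 * 2.0 * 4594
  = 9188 m^3/day


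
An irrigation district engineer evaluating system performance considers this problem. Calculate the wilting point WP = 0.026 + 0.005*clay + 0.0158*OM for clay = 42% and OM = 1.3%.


WP = 0.026 + 0.005*42 + 0.0158*1.3
   = 0.026 + 0.2100 + 0.0205
   = 0.2565


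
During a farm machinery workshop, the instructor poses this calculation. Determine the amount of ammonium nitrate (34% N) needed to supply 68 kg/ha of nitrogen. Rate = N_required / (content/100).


Rate = N_required / (N_content / 100)
     = 68 / (34 / 100)
     = 68 / 0.34
     = 200 kg/ha


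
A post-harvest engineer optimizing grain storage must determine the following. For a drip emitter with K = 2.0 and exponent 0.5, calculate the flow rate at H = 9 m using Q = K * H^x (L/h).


Q = K * H^x
  = 2.0 * 9^0.5
  = 2.0 * 3
  = 6 L/h


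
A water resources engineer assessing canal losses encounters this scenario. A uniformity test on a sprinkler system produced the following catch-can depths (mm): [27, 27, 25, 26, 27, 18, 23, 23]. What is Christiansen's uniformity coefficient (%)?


xbar = 196 / 8 = 24.500
sum|xi - xbar| = 19
CU = 100 * (1 - 19 / (8 * 24.500))
   = 100 * (1 - 0.0969)
   = 90.31%


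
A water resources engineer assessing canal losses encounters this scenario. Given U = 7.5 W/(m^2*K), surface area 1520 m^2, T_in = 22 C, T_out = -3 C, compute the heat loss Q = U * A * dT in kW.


dT = 22 - (-3) = 25 K
Q = U * A * dT
  = 7.5 * 1520 * 25
  = 285000 W = 285 kW


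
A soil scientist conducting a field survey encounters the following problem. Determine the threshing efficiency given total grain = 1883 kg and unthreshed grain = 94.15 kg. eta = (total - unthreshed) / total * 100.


eta = (total - unthreshed) / total * 100
    = (1883 - 94.15) / 1883 * 100
    = 1788.85 / 1883 * 100
    = 95%


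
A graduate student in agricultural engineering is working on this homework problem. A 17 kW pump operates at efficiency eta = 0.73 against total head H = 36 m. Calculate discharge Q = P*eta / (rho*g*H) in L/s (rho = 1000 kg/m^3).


Q = (P * 1000 * eta) / (rho * g * H)
  = (17 * 1000 * 0.73) / (1000 * 9.81 * 36)
  = 12410 / 353160
  = 0.03514 m^3/s = 35.14 L/s


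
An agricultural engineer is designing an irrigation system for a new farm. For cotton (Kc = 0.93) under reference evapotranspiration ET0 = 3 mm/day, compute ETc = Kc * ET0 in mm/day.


ETc = Kc * ET0
    = 0.93 * 3
    = 2.79 mm/day


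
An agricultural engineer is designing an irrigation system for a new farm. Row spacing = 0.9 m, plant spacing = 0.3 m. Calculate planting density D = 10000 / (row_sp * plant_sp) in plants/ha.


D = 10000 / (row_sp * plant_sp)
  = 10000 / (0.9 * 0.3)
  = 10000 / 0.2700
  = 37037.04 plants/ha


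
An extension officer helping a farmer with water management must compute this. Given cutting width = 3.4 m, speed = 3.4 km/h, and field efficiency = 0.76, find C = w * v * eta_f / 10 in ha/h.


C = w * v * eta_f / 10
  = 3.4 * 3.4 * 0.76 / 10
  = 8.79 / 10
  = 0.88 ha/h


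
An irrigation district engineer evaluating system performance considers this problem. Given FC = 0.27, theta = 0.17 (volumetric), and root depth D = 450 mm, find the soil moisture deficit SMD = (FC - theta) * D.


SMD = (FC - theta) * D
    = (0.27 - 0.17) * 450
    = 0.100 * 450
    = 45 mm


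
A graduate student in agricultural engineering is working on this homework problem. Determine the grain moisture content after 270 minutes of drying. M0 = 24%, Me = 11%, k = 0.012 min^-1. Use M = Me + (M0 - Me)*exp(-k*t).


M = Me + (M0 - Me) * e^(-k*t)
  = 11 + (24 - 11) * e^(-0.012*270)
  = 11 + 13 * e^(-3.240)
  = 11 + 13 * 0.03916
  = 11 + 0.5091
  = 11.51%


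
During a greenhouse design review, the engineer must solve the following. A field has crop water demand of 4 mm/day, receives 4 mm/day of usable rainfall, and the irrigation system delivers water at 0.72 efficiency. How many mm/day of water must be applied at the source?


IWR = (ETc - Pe) / Ea
    = (4 - 4) / 0.72
    = 0 / 0.72
    = 0 mm/day


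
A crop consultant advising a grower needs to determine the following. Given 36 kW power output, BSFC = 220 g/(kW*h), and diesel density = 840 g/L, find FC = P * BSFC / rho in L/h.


FC = P * BSFC / rho_fuel
   = 36 * 220 / 840
   = 7920 / 840
   = 9.43 L/h


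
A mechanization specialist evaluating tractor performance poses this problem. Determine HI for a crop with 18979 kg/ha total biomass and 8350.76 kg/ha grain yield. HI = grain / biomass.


HI = grain_yield / biomass
   = 8350.76 / 18979
   = 0.44


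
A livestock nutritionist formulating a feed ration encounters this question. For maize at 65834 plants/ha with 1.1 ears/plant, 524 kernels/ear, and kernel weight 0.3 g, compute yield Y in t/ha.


Y = density * ears * kernels * kw
  = 65834 * 1.1 * 524 * 0.3 g/ha
  = 11384015.28 g/ha
  = 11384.02 kg/ha = 11.38 t/ha


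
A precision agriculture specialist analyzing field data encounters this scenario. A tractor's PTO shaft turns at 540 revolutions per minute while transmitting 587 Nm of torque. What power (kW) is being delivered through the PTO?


P = 2*pi*n*T / 60000
  = 2*pi * 540 * 587 / 60000
  = 1991644.08 / 60000
  = 33.19 kW


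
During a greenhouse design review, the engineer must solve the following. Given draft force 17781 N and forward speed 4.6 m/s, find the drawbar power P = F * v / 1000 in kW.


P = F * v / 1000
  = 17781 * 4.6 / 1000
  = 81792.60 / 1000
  = 81.79 kW


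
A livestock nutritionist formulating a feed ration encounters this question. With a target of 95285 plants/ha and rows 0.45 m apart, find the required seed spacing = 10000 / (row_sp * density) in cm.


spacing = 10000 / (row_sp * density)
        = 10000 / (0.45 * 95285)
        = 10000 / 42878.25
        = 0.23322 m = 23.32 cm


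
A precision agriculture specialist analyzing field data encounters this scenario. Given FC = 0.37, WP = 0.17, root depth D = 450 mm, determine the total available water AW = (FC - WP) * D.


AW = (FC - WP) * D
   = (0.37 - 0.17) * 450
   = 0.20 * 450
   = 90 mm


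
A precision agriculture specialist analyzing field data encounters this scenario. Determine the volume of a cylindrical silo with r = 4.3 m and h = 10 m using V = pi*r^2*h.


V = pi * r^2 * h
  = pi * 4.3^2 * 10
  = pi * 18.49 * 10
  = 580.88 m^3


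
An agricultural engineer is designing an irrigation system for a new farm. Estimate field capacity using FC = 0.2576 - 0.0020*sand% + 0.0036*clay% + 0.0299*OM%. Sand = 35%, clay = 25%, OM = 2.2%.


FC = 0.2576 - 0.0020*35 + 0.0036*25 + 0.0299*2.2
   = 0.2576 - 0.0700 + 0.0900 + 0.0658
   = 0.3434


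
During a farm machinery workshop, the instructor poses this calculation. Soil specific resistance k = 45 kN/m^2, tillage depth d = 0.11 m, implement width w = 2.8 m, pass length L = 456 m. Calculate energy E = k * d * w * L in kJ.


E = k * d * w * L
  = 45 * 0.11 * 2.8 * 456
  = 6320.16 kJ


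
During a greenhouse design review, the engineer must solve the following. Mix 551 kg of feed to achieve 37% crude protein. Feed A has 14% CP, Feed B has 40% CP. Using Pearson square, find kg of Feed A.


parts_A = CP_b - target = 40 - 37 = 3
parts_B = target - CP_a = 37 - 14 = 23
total_parts = 3 + 23 = 26
Feed A = 551 * 3 / 26 = 63.58 kg
Feed B = 551 * 23 / 26 = 487.42 kg

63.58 kg


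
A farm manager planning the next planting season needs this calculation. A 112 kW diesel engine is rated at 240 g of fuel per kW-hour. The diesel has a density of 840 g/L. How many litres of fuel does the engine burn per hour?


FC = P * BSFC / rho_fuel
   = 112 * 240 / 840
   = 26880 / 840
   = 32 L/h


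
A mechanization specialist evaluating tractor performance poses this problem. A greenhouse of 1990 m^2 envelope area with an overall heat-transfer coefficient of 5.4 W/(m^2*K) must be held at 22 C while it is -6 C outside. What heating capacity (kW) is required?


dT = 22 - (-6) = 28 K
Q = U * A * dT
  = 5.4 * 1990 * 28
  = 300888 W = 300.89 kW


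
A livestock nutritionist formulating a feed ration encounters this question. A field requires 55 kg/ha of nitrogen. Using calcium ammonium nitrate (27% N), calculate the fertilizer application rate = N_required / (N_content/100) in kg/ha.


Rate = N_required / (N_content / 100)
     = 55 / (27 / 100)
     = 55 / 0.27
     = 203.70 kg/ha


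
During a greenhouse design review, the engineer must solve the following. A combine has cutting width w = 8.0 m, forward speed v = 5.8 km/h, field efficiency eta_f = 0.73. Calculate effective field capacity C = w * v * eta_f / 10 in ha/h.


C = w * v * eta_f / 10
  = 8.0 * 5.8 * 0.73 / 10
  = 33.87 / 10
  = 3.39 ha/h


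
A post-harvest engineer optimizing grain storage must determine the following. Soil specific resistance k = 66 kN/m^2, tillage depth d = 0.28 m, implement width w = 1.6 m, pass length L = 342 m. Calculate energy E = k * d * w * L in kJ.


E = k * d * w * L
  = 66 * 0.28 * 1.6 * 342
  = 10112.26 kJ


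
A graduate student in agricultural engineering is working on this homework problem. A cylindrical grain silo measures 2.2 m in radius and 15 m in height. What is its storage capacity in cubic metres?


V = pi * r^2 * h
  = pi * 2.2^2 * 15
  = pi * 4.84 * 15
  = 228.08 m^3


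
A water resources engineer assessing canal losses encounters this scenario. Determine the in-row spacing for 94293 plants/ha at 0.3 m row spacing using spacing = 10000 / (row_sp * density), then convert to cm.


spacing = 10000 / (row_sp * density)
        = 10000 / (0.3 * 94293)
        = 10000 / 28287.90
        = 0.35351 m = 35.35 cm


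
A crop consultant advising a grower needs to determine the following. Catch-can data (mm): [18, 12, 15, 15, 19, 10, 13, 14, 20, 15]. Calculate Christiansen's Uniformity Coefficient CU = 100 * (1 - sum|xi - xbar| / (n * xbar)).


xbar = 151 / 10 = 15.100
sum|xi - xbar| = 23.400
CU = 100 * (1 - 23.400 / (10 * 15.100))
   = 100 * (1 - 0.1550)
   = 84.50%


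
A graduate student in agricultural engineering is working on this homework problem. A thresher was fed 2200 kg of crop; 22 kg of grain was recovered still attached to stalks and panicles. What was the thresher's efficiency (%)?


eta = (total - unthreshed) / total * 100
    = (2200 - 22) / 2200 * 100
    = 2178 / 2200 * 100
    = 99%


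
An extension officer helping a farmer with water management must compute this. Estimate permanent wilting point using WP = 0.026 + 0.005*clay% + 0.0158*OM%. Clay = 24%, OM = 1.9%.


WP = 0.026 + 0.005*24 + 0.0158*1.9
   = 0.026 + 0.1200 + 0.0300
   = 0.1760


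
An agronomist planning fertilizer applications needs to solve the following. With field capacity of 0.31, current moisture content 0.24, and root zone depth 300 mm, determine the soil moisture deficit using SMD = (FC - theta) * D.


SMD = (FC - theta) * D
    = (0.31 - 0.24) * 300
    = 0.070 * 300
    = 21 mm


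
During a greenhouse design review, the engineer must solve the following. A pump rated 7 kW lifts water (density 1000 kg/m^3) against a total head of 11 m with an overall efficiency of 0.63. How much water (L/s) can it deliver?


Q = (P * 1000 * eta) / (rho * g * H)
  = (7 * 1000 * 0.63) / (1000 * 9.81 * 11)
  = 4410 / 107910
  = 0.04087 m^3/s = 40.87 L/s


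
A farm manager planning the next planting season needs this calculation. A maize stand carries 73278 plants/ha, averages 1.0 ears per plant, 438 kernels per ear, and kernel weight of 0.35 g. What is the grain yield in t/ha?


Y = density * ears * kernels * kw
  = 73278 * 1.0 * 438 * 0.35 g/ha
  = 11233517.40 g/ha
  = 11233.52 kg/ha = 11.23 t/ha


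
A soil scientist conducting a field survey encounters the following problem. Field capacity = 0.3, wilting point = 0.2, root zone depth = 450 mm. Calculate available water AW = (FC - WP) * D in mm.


AW = (FC - WP) * D
   = (0.3 - 0.2) * 450
   = 0.10 * 450
   = 45 mm


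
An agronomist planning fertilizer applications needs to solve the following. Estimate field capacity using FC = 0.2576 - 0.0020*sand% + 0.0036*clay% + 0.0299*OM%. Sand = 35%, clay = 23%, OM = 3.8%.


FC = 0.2576 - 0.0020*35 + 0.0036*23 + 0.0299*3.8
   = 0.2576 - 0.0700 + 0.0828 + 0.1136
   = 0.3840


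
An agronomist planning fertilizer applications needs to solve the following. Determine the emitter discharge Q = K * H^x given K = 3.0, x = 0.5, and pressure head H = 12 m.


Q = K * H^x
  = 3.0 * 12^0.5
  = 3.0 * 3.4641
  = 10.39 L/h


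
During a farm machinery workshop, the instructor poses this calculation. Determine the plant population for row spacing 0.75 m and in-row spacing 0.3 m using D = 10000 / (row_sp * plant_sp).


D = 10000 / (row_sp * plant_sp)
  = 10000 / (0.75 * 0.3)
  = 10000 / 0.2250
  = 44444.44 plants/ha


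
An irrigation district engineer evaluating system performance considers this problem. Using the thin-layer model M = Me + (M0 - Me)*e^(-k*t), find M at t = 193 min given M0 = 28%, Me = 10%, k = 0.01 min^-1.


M = Me + (M0 - Me) * e^(-k*t)
  = 10 + (28 - 10) * e^(-0.01*193)
  = 10 + 18 * e^(-1.930)
  = 10 + 18 * 0.14515
  = 10 + 2.6127
  = 12.61%


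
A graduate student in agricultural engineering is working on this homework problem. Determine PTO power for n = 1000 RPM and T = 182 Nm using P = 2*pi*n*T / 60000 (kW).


P = 2*pi*n*T / 60000
  = 2*pi * 1000 * 182 / 60000
  = 1143539.73 / 60000
  = 19.06 kW


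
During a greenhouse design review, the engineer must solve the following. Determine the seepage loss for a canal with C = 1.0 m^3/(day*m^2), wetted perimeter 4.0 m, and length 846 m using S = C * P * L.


S = C * P * L
  = 1.0 * 4.0 * 846
  = 3384 m^3/day


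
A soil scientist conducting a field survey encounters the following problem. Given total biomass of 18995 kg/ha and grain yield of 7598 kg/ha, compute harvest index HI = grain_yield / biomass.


HI = grain_yield / biomass
   = 7598 / 18995
   = 0.40


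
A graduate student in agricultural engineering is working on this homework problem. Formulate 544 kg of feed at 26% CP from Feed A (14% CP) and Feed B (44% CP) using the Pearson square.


parts_A = CP_b - target = 44 - 26 = 18
parts_B = target - CP_a = 26 - 14 = 12
total_parts = 18 + 12 = 30
Feed A = 544 * 18 / 30 = 326.40 kg
Feed B = 544 * 12 / 30 = 217.60 kg

326.40 kg


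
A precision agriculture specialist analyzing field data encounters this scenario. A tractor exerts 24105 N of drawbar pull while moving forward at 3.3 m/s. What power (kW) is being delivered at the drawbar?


P = F * v / 1000
  = 24105 * 3.3 / 1000
  = 79546.50 / 1000
  = 79.55 kW


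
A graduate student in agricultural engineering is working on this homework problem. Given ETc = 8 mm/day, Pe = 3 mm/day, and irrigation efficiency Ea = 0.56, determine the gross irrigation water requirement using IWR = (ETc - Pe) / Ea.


IWR = (ETc - Pe) / Ea
    = (8 - 3) / 0.56
    = 5 / 0.56
    = 8.93 mm/day


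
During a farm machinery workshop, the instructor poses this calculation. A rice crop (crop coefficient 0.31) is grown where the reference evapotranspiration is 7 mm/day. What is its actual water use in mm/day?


ETc = Kc * ET0
    = 0.31 * 7
    = 2.17 mm/day


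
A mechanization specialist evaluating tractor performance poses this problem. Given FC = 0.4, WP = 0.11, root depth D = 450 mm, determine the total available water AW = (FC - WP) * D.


AW = (FC - WP) * D
   = (0.4 - 0.11) * 450
   = 0.29 * 450
   = 130.50 mm


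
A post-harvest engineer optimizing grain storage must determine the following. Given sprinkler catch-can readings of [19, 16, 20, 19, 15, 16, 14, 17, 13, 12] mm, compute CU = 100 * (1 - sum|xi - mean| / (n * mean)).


xbar = 161 / 10 = 16.100
sum|xi - xbar| = 21.200
CU = 100 * (1 - 21.200 / (10 * 16.100))
   = 100 * (1 - 0.1317)
   = 86.83%


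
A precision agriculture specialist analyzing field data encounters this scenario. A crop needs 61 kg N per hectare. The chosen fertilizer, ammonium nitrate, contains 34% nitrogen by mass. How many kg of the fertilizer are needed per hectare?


Rate = N_required / (N_content / 100)
     = 61 / (34 / 100)
     = 61 / 0.34
     = 179.41 kg/ha


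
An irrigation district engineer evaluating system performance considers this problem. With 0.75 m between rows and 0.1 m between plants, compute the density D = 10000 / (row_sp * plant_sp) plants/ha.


D = 10000 / (row_sp * plant_sp)
  = 10000 / (0.75 * 0.1)
  = 10000 / 0.0750
  = 133333.33 plants/ha


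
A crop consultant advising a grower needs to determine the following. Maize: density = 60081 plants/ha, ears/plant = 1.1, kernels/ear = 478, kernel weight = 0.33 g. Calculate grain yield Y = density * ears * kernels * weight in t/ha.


Y = density * ears * kernels * kw
  = 60081 * 1.1 * 478 * 0.33 g/ha
  = 10424894.63 g/ha
  = 10424.89 kg/ha = 10.42 t/ha


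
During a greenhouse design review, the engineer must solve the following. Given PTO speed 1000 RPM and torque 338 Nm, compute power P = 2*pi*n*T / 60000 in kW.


P = 2*pi*n*T / 60000
  = 2*pi * 1000 * 338 / 60000
  = 2123716.63 / 60000
  = 35.40 kW


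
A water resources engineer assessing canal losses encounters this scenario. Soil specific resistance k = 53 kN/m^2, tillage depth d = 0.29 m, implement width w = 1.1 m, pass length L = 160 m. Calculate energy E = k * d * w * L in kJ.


E = k * d * w * L
  = 53 * 0.29 * 1.1 * 160
  = 2705.12 kJ


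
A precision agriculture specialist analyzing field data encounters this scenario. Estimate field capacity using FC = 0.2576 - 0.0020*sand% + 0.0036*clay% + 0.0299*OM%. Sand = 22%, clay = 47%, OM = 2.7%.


FC = 0.2576 - 0.0020*22 + 0.0036*47 + 0.0299*2.7
   = 0.2576 - 0.0440 + 0.1692 + 0.0807
   = 0.4635


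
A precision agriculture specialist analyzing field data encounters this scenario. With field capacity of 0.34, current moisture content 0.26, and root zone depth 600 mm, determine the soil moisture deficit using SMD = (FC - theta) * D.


SMD = (FC - theta) * D
    = (0.34 - 0.26) * 600
    = 0.080 * 600
    = 48 mm


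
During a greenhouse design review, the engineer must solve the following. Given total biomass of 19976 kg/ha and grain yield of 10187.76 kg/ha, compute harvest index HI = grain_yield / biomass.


HI = grain_yield / biomass
   = 10187.76 / 19976
   = 0.51


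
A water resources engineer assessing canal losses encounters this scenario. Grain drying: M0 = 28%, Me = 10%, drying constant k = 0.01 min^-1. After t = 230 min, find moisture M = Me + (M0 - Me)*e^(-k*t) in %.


M = Me + (M0 - Me) * e^(-k*t)
  = 10 + (28 - 10) * e^(-0.01*230)
  = 10 + 18 * e^(-2.300)
  = 10 + 18 * 0.10026
  = 10 + 1.8047
  = 11.80%


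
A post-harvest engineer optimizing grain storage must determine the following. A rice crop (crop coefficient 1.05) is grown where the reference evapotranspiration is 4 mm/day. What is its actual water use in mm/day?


ETc = Kc * ET0
    = 1.05 * 4
    = 4.20 mm/day


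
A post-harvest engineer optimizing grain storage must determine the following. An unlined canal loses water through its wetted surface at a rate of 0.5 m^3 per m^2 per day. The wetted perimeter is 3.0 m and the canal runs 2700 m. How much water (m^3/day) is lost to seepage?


S = C * P * L
  = 0.5 * 3.0 * 2700
  = 4050 m^3/day


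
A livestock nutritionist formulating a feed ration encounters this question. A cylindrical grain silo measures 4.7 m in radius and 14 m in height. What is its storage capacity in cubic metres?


V = pi * r^2 * h
  = pi * 4.7^2 * 14
  = pi * 22.09 * 14
  = 971.57 m^3


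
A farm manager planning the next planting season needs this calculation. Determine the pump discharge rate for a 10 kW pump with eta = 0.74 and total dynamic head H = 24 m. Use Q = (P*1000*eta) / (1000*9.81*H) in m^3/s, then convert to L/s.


Q = (P * 1000 * eta) / (rho * g * H)
  = (10 * 1000 * 0.74) / (1000 * 9.81 * 24)
  = 7400 / 235440
  = 0.03143 m^3/s = 31.43 L/s


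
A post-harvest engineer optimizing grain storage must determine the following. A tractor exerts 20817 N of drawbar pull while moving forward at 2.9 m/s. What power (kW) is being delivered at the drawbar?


P = F * v / 1000
  = 20817 * 2.9 / 1000
  = 60369.30 / 1000
  = 60.37 kW


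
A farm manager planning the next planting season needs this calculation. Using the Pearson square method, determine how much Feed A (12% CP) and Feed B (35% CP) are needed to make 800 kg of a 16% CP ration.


parts_A = CP_b - target = 35 - 16 = 19
parts_B = target - CP_a = 16 - 12 = 4
total_parts = 19 + 4 = 23
Feed A = 800 * 19 / 23 = 660.87 kg
Feed B = 800 * 4 / 23 = 139.13 kg

660.87 kg


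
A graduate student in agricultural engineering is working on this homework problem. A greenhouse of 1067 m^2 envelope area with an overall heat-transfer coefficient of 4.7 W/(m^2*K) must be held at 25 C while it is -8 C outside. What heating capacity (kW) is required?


dT = 25 - (-8) = 33 K
Q = U * A * dT
  = 4.7 * 1067 * 33
  = 165491.70 W = 165.49 kW


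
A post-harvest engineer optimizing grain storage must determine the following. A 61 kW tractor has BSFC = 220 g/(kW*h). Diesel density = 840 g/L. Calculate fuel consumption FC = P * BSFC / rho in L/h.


FC = P * BSFC / rho_fuel
   = 61 * 220 / 840
   = 13420 / 840
   = 15.98 L/h


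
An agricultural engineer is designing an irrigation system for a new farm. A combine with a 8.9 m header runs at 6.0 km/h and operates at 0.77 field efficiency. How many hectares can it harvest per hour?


C = w * v * eta_f / 10
  = 8.9 * 6.0 * 0.77 / 10
  = 41.12 / 10
  = 4.11 ha/h


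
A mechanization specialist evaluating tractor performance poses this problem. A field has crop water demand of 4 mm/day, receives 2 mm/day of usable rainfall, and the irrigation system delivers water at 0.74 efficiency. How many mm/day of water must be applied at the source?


IWR = (ETc - Pe) / Ea
    = (4 - 2) / 0.74
    = 2 / 0.74
    = 2.70 mm/day


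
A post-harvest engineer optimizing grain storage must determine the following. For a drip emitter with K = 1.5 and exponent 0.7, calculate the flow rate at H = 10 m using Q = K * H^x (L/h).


Q = K * H^x
  = 1.5 * 10^0.7
  = 1.5 * 5.0119
  = 7.52 L/h


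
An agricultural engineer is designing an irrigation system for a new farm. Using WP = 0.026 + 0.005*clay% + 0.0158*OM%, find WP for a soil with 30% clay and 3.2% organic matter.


WP = 0.026 + 0.005*30 + 0.0158*3.2
   = 0.026 + 0.1500 + 0.0506
   = 0.2266


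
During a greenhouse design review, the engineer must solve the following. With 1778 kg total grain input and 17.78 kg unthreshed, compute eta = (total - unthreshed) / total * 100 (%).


eta = (total - unthreshed) / total * 100
    = (1778 - 17.78) / 1778 * 100
    = 1760.22 / 1778 * 100
    = 99%


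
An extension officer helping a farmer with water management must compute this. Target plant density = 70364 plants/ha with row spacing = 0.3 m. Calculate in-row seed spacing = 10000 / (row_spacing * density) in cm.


spacing = 10000 / (row_sp * density)
        = 10000 / (0.3 * 70364)
        = 10000 / 21109.20
        = 0.47373 m = 47.37 cm


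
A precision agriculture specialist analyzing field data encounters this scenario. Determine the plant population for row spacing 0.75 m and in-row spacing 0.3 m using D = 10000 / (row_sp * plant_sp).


D = 10000 / (row_sp * plant_sp)
  = 10000 / (0.75 * 0.3)
  = 10000 / 0.2250
  = 44444.44 plants/ha


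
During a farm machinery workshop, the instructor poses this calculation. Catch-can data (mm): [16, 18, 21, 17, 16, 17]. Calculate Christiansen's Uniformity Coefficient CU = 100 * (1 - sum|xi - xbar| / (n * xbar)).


xbar = 105 / 6 = 17.500
sum|xi - xbar| = 8
CU = 100 * (1 - 8 / (6 * 17.500))
   = 100 * (1 - 0.0762)
   = 92.38%


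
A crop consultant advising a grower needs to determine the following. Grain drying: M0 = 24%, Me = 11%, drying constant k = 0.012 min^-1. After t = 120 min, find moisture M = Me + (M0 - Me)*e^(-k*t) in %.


M = Me + (M0 - Me) * e^(-k*t)
  = 11 + (24 - 11) * e^(-0.012*120)
  = 11 + 13 * e^(-1.440)
  = 11 + 13 * 0.23693
  = 11 + 3.0801
  = 14.08%


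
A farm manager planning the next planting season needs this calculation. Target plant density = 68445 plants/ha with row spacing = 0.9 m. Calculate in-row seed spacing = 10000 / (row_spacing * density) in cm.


spacing = 10000 / (row_sp * density)
        = 10000 / (0.9 * 68445)
        = 10000 / 61600.50
        = 0.16234 m = 16.23 cm


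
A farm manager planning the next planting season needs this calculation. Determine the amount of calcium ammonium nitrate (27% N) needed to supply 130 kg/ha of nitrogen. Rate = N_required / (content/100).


Rate = N_required / (N_content / 100)
     = 130 / (27 / 100)
     = 130 / 0.27
     = 481.48 kg/ha


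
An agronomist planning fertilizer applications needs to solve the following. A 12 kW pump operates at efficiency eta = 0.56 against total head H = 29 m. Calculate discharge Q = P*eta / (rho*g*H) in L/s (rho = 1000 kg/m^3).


Q = (P * 1000 * eta) / (rho * g * H)
  = (12 * 1000 * 0.56) / (1000 * 9.81 * 29)
  = 6720 / 284490
  = 0.02362 m^3/s = 23.62 L/s


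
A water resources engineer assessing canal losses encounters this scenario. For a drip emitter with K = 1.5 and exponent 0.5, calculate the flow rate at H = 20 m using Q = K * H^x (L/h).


Q = K * H^x
  = 1.5 * 20^0.5
  = 1.5 * 4.4721
  = 6.71 L/h
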